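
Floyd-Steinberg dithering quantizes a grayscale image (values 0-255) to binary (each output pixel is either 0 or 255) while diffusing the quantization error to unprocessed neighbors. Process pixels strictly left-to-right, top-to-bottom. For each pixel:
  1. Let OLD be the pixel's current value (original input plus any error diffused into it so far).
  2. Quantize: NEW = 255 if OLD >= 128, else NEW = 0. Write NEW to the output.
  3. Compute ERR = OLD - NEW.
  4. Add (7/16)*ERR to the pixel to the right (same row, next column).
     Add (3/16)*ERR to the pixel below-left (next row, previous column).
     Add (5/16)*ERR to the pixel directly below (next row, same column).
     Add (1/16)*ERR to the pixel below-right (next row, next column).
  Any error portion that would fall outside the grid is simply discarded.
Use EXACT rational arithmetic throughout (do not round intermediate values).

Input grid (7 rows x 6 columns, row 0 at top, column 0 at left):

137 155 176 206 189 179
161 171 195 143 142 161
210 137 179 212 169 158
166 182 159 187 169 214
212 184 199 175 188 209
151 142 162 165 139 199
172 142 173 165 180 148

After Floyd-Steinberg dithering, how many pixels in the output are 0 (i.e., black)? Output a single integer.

Answer: 13

Derivation:
(0,0): OLD=137 → NEW=255, ERR=-118
(0,1): OLD=827/8 → NEW=0, ERR=827/8
(0,2): OLD=28317/128 → NEW=255, ERR=-4323/128
(0,3): OLD=391627/2048 → NEW=255, ERR=-130613/2048
(0,4): OLD=5278861/32768 → NEW=255, ERR=-3076979/32768
(0,5): OLD=72308699/524288 → NEW=255, ERR=-61384741/524288
(1,0): OLD=18369/128 → NEW=255, ERR=-14271/128
(1,1): OLD=144199/1024 → NEW=255, ERR=-116921/1024
(1,2): OLD=4226899/32768 → NEW=255, ERR=-4128941/32768
(1,3): OLD=6320983/131072 → NEW=0, ERR=6320983/131072
(1,4): OLD=904420389/8388608 → NEW=0, ERR=904420389/8388608
(1,5): OLD=22241511027/134217728 → NEW=255, ERR=-11984009613/134217728
(2,0): OLD=2519037/16384 → NEW=255, ERR=-1658883/16384
(2,1): OLD=13855535/524288 → NEW=0, ERR=13855535/524288
(2,2): OLD=1284222541/8388608 → NEW=255, ERR=-854872499/8388608
(2,3): OLD=13074508837/67108864 → NEW=255, ERR=-4038251483/67108864
(2,4): OLD=349263504623/2147483648 → NEW=255, ERR=-198344825617/2147483648
(2,5): OLD=3313235733369/34359738368 → NEW=0, ERR=3313235733369/34359738368
(3,0): OLD=1168654253/8388608 → NEW=255, ERR=-970440787/8388608
(3,1): OLD=7664509097/67108864 → NEW=0, ERR=7664509097/67108864
(3,2): OLD=89920183883/536870912 → NEW=255, ERR=-46981898677/536870912
(3,3): OLD=3649775837985/34359738368 → NEW=0, ERR=3649775837985/34359738368
(3,4): OLD=55230849902209/274877906944 → NEW=255, ERR=-14863016368511/274877906944
(3,5): OLD=944282130452463/4398046511104 → NEW=255, ERR=-177219729879057/4398046511104
(4,0): OLD=211809162499/1073741824 → NEW=255, ERR=-61995002621/1073741824
(4,1): OLD=2934183826471/17179869184 → NEW=255, ERR=-1446682815449/17179869184
(4,2): OLD=88987196142405/549755813888 → NEW=255, ERR=-51200536399035/549755813888
(4,3): OLD=1335607028675641/8796093022208 → NEW=255, ERR=-907396691987399/8796093022208
(4,4): OLD=17599812583177929/140737488355328 → NEW=0, ERR=17599812583177929/140737488355328
(4,5): OLD=557859827981135583/2251799813685248 → NEW=255, ERR=-16349124508602657/2251799813685248
(5,0): OLD=32206915292517/274877906944 → NEW=0, ERR=32206915292517/274877906944
(5,1): OLD=1283129722237877/8796093022208 → NEW=255, ERR=-959873998425163/8796093022208
(5,2): OLD=4260710267596055/70368744177664 → NEW=0, ERR=4260710267596055/70368744177664
(5,3): OLD=398297278076799597/2251799813685248 → NEW=255, ERR=-175911674412938643/2251799813685248
(5,4): OLD=612908143090634157/4503599627370496 → NEW=255, ERR=-535509761888842323/4503599627370496
(5,5): OLD=10990595637901430161/72057594037927936 → NEW=255, ERR=-7384090841770193519/72057594037927936
(6,0): OLD=26480332448643647/140737488355328 → NEW=255, ERR=-9407727081964993/140737488355328
(6,1): OLD=219165766330882259/2251799813685248 → NEW=0, ERR=219165766330882259/2251799813685248
(6,2): OLD=1918848281144163355/9007199254740992 → NEW=255, ERR=-377987528814789605/9007199254740992
(6,3): OLD=14947172185473159887/144115188075855872 → NEW=0, ERR=14947172185473159887/144115188075855872
(6,4): OLD=378437492841513024623/2305843009213693952 → NEW=255, ERR=-209552474507978933137/2305843009213693952
(6,5): OLD=2537733391491856513961/36893488147419103232 → NEW=0, ERR=2537733391491856513961/36893488147419103232
Output grid:
  Row 0: #.####  (1 black, running=1)
  Row 1: ###..#  (2 black, running=3)
  Row 2: #.###.  (2 black, running=5)
  Row 3: #.#.##  (2 black, running=7)
  Row 4: ####.#  (1 black, running=8)
  Row 5: .#.###  (2 black, running=10)
  Row 6: #.#.#.  (3 black, running=13)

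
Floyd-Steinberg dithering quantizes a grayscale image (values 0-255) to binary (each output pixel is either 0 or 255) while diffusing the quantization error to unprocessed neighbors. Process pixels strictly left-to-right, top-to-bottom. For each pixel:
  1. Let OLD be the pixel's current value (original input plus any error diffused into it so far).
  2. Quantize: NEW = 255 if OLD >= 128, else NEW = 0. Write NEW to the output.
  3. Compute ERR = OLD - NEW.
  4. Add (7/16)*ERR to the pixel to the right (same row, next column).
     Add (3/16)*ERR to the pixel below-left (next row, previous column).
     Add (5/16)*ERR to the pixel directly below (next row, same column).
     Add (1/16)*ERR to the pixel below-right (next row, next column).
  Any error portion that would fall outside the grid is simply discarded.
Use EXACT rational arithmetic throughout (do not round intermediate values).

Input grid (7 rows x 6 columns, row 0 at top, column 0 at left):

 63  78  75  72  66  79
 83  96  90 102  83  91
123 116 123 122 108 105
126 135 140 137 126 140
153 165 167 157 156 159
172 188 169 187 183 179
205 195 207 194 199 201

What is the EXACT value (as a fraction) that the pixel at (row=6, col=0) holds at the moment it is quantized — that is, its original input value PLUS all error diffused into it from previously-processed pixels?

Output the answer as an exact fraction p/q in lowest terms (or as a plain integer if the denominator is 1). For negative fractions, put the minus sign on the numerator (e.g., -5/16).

(0,0): OLD=63 → NEW=0, ERR=63
(0,1): OLD=1689/16 → NEW=0, ERR=1689/16
(0,2): OLD=31023/256 → NEW=0, ERR=31023/256
(0,3): OLD=512073/4096 → NEW=0, ERR=512073/4096
(0,4): OLD=7909887/65536 → NEW=0, ERR=7909887/65536
(0,5): OLD=138206713/1048576 → NEW=255, ERR=-129180167/1048576
(1,0): OLD=31355/256 → NEW=0, ERR=31355/256
(1,1): OLD=428509/2048 → NEW=255, ERR=-93731/2048
(1,2): OLD=9036449/65536 → NEW=255, ERR=-7675231/65536
(1,3): OLD=31466381/262144 → NEW=0, ERR=31466381/262144
(1,4): OLD=2649908743/16777216 → NEW=255, ERR=-1628281337/16777216
(1,5): OLD=4720174849/268435456 → NEW=0, ERR=4720174849/268435456
(2,0): OLD=5003471/32768 → NEW=255, ERR=-3352369/32768
(2,1): OLD=44705877/1048576 → NEW=0, ERR=44705877/1048576
(2,2): OLD=2092126527/16777216 → NEW=0, ERR=2092126527/16777216
(2,3): OLD=25306775047/134217728 → NEW=255, ERR=-8918745593/134217728
(2,4): OLD=255113621397/4294967296 → NEW=0, ERR=255113621397/4294967296
(2,5): OLD=8962114372707/68719476736 → NEW=255, ERR=-8561352194973/68719476736
(3,0): OLD=1711667807/16777216 → NEW=0, ERR=1711667807/16777216
(3,1): OLD=28178449011/134217728 → NEW=255, ERR=-6047071629/134217728
(3,2): OLD=160484692937/1073741824 → NEW=255, ERR=-113319472183/1073741824
(3,3): OLD=6115549051931/68719476736 → NEW=0, ERR=6115549051931/68719476736
(3,4): OLD=85752971923259/549755813888 → NEW=255, ERR=-54434760618181/549755813888
(3,5): OLD=540610154521749/8796093022208 → NEW=0, ERR=540610154521749/8796093022208
(4,0): OLD=378890495537/2147483648 → NEW=255, ERR=-168717834703/2147483648
(4,1): OLD=3543742903677/34359738368 → NEW=0, ERR=3543742903677/34359738368
(4,2): OLD=212219157873255/1099511627776 → NEW=255, ERR=-68156307209625/1099511627776
(4,3): OLD=2331475279435939/17592186044416 → NEW=255, ERR=-2154532161890141/17592186044416
(4,4): OLD=24928051019147219/281474976710656 → NEW=0, ERR=24928051019147219/281474976710656
(4,5): OLD=949195725172910565/4503599627370496 → NEW=255, ERR=-199222179806565915/4503599627370496
(5,0): OLD=91691801923527/549755813888 → NEW=255, ERR=-48495930617913/549755813888
(5,1): OLD=2904534359290935/17592186044416 → NEW=255, ERR=-1581473082035145/17592186044416
(5,2): OLD=13198627397048525/140737488355328 → NEW=0, ERR=13198627397048525/140737488355328
(5,3): OLD=911927479337528479/4503599627370496 → NEW=255, ERR=-236490425641948001/4503599627370496
(5,4): OLD=1547015504764422495/9007199254740992 → NEW=255, ERR=-749820305194530465/9007199254740992
(5,5): OLD=19353352363763539691/144115188075855872 → NEW=255, ERR=-17396020595579707669/144115188075855872
(6,0): OLD=45198602080712965/281474976710656 → NEW=255, ERR=-26577516980504315/281474976710656
Target (6,0): original=205, with diffused error = 45198602080712965/281474976710656

Answer: 45198602080712965/281474976710656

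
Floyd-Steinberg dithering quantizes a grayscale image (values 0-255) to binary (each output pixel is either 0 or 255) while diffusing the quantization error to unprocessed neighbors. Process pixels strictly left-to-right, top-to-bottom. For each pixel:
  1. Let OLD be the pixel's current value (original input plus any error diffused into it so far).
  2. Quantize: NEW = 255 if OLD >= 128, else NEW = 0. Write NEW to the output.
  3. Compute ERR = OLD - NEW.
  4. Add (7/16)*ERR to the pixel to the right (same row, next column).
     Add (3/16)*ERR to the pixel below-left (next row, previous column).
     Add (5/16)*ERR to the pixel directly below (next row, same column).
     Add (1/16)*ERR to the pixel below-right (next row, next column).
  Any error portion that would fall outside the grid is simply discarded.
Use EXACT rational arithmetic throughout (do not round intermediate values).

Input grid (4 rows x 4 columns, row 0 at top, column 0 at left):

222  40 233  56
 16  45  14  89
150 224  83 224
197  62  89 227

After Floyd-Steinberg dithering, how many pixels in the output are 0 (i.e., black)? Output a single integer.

(0,0): OLD=222 → NEW=255, ERR=-33
(0,1): OLD=409/16 → NEW=0, ERR=409/16
(0,2): OLD=62511/256 → NEW=255, ERR=-2769/256
(0,3): OLD=209993/4096 → NEW=0, ERR=209993/4096
(1,0): OLD=2683/256 → NEW=0, ERR=2683/256
(1,1): OLD=109533/2048 → NEW=0, ERR=109533/2048
(1,2): OLD=2964129/65536 → NEW=0, ERR=2964129/65536
(1,3): OLD=130162743/1048576 → NEW=0, ERR=130162743/1048576
(2,0): OLD=5351119/32768 → NEW=255, ERR=-3004721/32768
(2,1): OLD=219919445/1048576 → NEW=255, ERR=-47467435/1048576
(2,2): OLD=217992041/2097152 → NEW=0, ERR=217992041/2097152
(2,3): OLD=10438616613/33554432 → NEW=255, ERR=1882236453/33554432
(3,0): OLD=2681953887/16777216 → NEW=255, ERR=-1596236193/16777216
(3,1): OLD=5365341953/268435456 → NEW=0, ERR=5365341953/268435456
(3,2): OLD=592346400767/4294967296 → NEW=255, ERR=-502870259713/4294967296
(3,3): OLD=13730308430969/68719476736 → NEW=255, ERR=-3793158136711/68719476736
Output grid:
  Row 0: #.#.  (2 black, running=2)
  Row 1: ....  (4 black, running=6)
  Row 2: ##.#  (1 black, running=7)
  Row 3: #.##  (1 black, running=8)

Answer: 8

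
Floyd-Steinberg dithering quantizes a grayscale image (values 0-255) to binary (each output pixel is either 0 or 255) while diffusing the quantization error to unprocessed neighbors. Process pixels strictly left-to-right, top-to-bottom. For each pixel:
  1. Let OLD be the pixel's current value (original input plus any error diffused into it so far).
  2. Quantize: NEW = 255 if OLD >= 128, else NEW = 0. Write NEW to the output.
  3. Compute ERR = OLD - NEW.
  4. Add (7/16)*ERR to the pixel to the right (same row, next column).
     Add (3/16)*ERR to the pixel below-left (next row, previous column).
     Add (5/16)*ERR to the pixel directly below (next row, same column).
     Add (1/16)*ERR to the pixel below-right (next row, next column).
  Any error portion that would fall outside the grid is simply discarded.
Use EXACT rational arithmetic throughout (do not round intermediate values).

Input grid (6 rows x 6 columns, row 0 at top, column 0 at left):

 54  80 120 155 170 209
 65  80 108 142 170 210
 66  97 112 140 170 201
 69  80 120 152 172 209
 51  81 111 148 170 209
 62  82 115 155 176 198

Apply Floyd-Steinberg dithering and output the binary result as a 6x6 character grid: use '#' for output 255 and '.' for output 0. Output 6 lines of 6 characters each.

Answer: ..#.##
.#.#.#
..#.##
.#.###
..#.#.
.#.###

Derivation:
(0,0): OLD=54 → NEW=0, ERR=54
(0,1): OLD=829/8 → NEW=0, ERR=829/8
(0,2): OLD=21163/128 → NEW=255, ERR=-11477/128
(0,3): OLD=237101/2048 → NEW=0, ERR=237101/2048
(0,4): OLD=7230267/32768 → NEW=255, ERR=-1125573/32768
(0,5): OLD=101697181/524288 → NEW=255, ERR=-31996259/524288
(1,0): OLD=12967/128 → NEW=0, ERR=12967/128
(1,1): OLD=146705/1024 → NEW=255, ERR=-114415/1024
(1,2): OLD=1942501/32768 → NEW=0, ERR=1942501/32768
(1,3): OLD=25174913/131072 → NEW=255, ERR=-8248447/131072
(1,4): OLD=1069770083/8388608 → NEW=0, ERR=1069770083/8388608
(1,5): OLD=32826266053/134217728 → NEW=255, ERR=-1399254587/134217728
(2,0): OLD=1256779/16384 → NEW=0, ERR=1256779/16384
(2,1): OLD=59291497/524288 → NEW=0, ERR=59291497/524288
(2,2): OLD=1352402811/8388608 → NEW=255, ERR=-786692229/8388608
(2,3): OLD=7175361891/67108864 → NEW=0, ERR=7175361891/67108864
(2,4): OLD=538464719785/2147483648 → NEW=255, ERR=-9143610455/2147483648
(2,5): OLD=7004222913071/34359738368 → NEW=255, ERR=-1757510370769/34359738368
(3,0): OLD=957773083/8388608 → NEW=0, ERR=957773083/8388608
(3,1): OLD=10234271871/67108864 → NEW=255, ERR=-6878488449/67108864
(3,2): OLD=39173653933/536870912 → NEW=0, ERR=39173653933/536870912
(3,3): OLD=7238776402631/34359738368 → NEW=255, ERR=-1522956881209/34359738368
(3,4): OLD=40783533579879/274877906944 → NEW=255, ERR=-29310332690841/274877906944
(3,5): OLD=642548595015849/4398046511104 → NEW=255, ERR=-478953265315671/4398046511104
(4,0): OLD=72436290997/1073741824 → NEW=0, ERR=72436290997/1073741824
(4,1): OLD=1705981243185/17179869184 → NEW=0, ERR=1705981243185/17179869184
(4,2): OLD=89351545275203/549755813888 → NEW=255, ERR=-50836187266237/549755813888
(4,3): OLD=688383731408751/8796093022208 → NEW=0, ERR=688383731408751/8796093022208
(4,4): OLD=20790809356248927/140737488355328 → NEW=255, ERR=-15097250174359713/140737488355328
(4,5): OLD=273305997051480889/2251799813685248 → NEW=0, ERR=273305997051480889/2251799813685248
(5,0): OLD=27955277239843/274877906944 → NEW=0, ERR=27955277239843/274877906944
(5,1): OLD=1270189327280211/8796093022208 → NEW=255, ERR=-972814393382829/8796093022208
(5,2): OLD=4123414508310465/70368744177664 → NEW=0, ERR=4123414508310465/70368744177664
(5,3): OLD=403521658287024219/2251799813685248 → NEW=255, ERR=-170687294202714021/2251799813685248
(5,4): OLD=616827678545620763/4503599627370496 → NEW=255, ERR=-531590226433855717/4503599627370496
(5,5): OLD=12796219999408039383/72057594037927936 → NEW=255, ERR=-5578466480263584297/72057594037927936
Row 0: ..#.##
Row 1: .#.#.#
Row 2: ..#.##
Row 3: .#.###
Row 4: ..#.#.
Row 5: .#.###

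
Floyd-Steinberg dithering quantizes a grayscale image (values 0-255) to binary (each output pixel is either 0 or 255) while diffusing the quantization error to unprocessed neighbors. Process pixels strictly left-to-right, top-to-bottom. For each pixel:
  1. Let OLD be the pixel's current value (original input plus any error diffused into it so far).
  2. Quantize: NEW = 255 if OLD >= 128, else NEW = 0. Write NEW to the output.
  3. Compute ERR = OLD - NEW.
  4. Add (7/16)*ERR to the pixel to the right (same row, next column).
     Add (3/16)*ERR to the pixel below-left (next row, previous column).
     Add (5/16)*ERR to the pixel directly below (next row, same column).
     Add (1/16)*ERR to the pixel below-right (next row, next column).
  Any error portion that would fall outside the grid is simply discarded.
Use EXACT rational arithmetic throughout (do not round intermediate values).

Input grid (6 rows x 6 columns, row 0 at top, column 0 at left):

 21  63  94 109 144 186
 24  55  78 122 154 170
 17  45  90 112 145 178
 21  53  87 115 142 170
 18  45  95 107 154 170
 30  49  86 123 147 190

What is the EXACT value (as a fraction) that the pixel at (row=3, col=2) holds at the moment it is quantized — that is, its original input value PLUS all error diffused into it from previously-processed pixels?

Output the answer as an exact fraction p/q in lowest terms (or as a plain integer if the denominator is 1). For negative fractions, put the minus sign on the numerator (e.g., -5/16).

Answer: 66427358547/1073741824

Derivation:
(0,0): OLD=21 → NEW=0, ERR=21
(0,1): OLD=1155/16 → NEW=0, ERR=1155/16
(0,2): OLD=32149/256 → NEW=0, ERR=32149/256
(0,3): OLD=671507/4096 → NEW=255, ERR=-372973/4096
(0,4): OLD=6826373/65536 → NEW=0, ERR=6826373/65536
(0,5): OLD=242819747/1048576 → NEW=255, ERR=-24567133/1048576
(1,0): OLD=11289/256 → NEW=0, ERR=11289/256
(1,1): OLD=249263/2048 → NEW=0, ERR=249263/2048
(1,2): OLD=10350171/65536 → NEW=255, ERR=-6361509/65536
(1,3): OLD=20566783/262144 → NEW=0, ERR=20566783/262144
(1,4): OLD=3536488541/16777216 → NEW=255, ERR=-741701539/16777216
(1,5): OLD=40224297595/268435456 → NEW=255, ERR=-28226743685/268435456
(2,0): OLD=1756405/32768 → NEW=0, ERR=1756405/32768
(2,1): OLD=95463127/1048576 → NEW=0, ERR=95463127/1048576
(2,2): OLD=2043694661/16777216 → NEW=0, ERR=2043694661/16777216
(2,3): OLD=23549176669/134217728 → NEW=255, ERR=-10676343971/134217728
(2,4): OLD=350345473943/4294967296 → NEW=0, ERR=350345473943/4294967296
(2,5): OLD=12236470087825/68719476736 → NEW=255, ERR=-5286996479855/68719476736
(3,0): OLD=919735717/16777216 → NEW=0, ERR=919735717/16777216
(3,1): OLD=17666321345/134217728 → NEW=255, ERR=-16559199295/134217728
(3,2): OLD=66427358547/1073741824 → NEW=0, ERR=66427358547/1073741824
Target (3,2): original=87, with diffused error = 66427358547/1073741824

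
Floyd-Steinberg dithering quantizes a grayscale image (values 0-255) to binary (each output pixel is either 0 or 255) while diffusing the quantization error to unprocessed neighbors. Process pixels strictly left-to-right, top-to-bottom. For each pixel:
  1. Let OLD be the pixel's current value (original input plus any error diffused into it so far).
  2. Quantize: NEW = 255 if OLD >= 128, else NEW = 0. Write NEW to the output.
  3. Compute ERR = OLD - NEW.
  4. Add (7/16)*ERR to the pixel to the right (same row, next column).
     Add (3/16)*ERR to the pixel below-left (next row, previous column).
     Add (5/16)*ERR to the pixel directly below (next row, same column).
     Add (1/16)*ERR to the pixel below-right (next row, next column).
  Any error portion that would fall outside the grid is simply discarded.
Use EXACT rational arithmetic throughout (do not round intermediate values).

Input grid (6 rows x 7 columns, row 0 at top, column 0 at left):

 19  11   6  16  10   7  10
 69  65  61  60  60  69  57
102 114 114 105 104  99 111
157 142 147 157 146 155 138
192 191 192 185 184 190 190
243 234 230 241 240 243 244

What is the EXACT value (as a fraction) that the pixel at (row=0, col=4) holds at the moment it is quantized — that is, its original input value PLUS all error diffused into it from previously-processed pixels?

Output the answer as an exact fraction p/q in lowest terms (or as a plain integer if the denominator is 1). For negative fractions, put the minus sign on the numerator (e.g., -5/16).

Answer: 1295363/65536

Derivation:
(0,0): OLD=19 → NEW=0, ERR=19
(0,1): OLD=309/16 → NEW=0, ERR=309/16
(0,2): OLD=3699/256 → NEW=0, ERR=3699/256
(0,3): OLD=91429/4096 → NEW=0, ERR=91429/4096
(0,4): OLD=1295363/65536 → NEW=0, ERR=1295363/65536
Target (0,4): original=10, with diffused error = 1295363/65536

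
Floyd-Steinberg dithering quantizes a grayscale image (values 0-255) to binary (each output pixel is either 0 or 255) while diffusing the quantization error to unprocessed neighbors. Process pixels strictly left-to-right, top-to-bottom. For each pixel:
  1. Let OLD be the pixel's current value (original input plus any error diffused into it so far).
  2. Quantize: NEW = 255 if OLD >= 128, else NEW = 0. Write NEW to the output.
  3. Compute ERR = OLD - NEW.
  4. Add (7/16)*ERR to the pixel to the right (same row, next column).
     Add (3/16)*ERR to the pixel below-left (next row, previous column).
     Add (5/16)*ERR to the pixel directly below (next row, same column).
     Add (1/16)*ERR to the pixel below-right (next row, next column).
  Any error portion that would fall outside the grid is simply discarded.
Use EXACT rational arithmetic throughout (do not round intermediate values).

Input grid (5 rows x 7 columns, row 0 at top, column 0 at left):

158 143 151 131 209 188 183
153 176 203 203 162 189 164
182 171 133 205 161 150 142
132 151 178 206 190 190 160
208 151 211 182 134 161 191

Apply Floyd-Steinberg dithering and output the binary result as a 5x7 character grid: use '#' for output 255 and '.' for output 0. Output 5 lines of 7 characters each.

(0,0): OLD=158 → NEW=255, ERR=-97
(0,1): OLD=1609/16 → NEW=0, ERR=1609/16
(0,2): OLD=49919/256 → NEW=255, ERR=-15361/256
(0,3): OLD=429049/4096 → NEW=0, ERR=429049/4096
(0,4): OLD=16700367/65536 → NEW=255, ERR=-11313/65536
(0,5): OLD=197053097/1048576 → NEW=255, ERR=-70333783/1048576
(0,6): OLD=2577894047/16777216 → NEW=255, ERR=-1700296033/16777216
(1,0): OLD=36235/256 → NEW=255, ERR=-29045/256
(1,1): OLD=287693/2048 → NEW=255, ERR=-234547/2048
(1,2): OLD=10490321/65536 → NEW=255, ERR=-6221359/65536
(1,3): OLD=49917245/262144 → NEW=255, ERR=-16929475/262144
(1,4): OLD=2141813847/16777216 → NEW=0, ERR=2141813847/16777216
(1,5): OLD=27498255623/134217728 → NEW=255, ERR=-6727265017/134217728
(1,6): OLD=228081897609/2147483648 → NEW=0, ERR=228081897609/2147483648
(2,0): OLD=4098335/32768 → NEW=0, ERR=4098335/32768
(2,1): OLD=173056069/1048576 → NEW=255, ERR=-94330811/1048576
(2,2): OLD=750103567/16777216 → NEW=0, ERR=750103567/16777216
(2,3): OLD=29847667543/134217728 → NEW=255, ERR=-4377853097/134217728
(2,4): OLD=185961381639/1073741824 → NEW=255, ERR=-87842783481/1073741824
(2,5): OLD=4344378450349/34359738368 → NEW=0, ERR=4344378450349/34359738368
(2,6): OLD=125000346688907/549755813888 → NEW=255, ERR=-15187385852533/549755813888
(3,0): OLD=2587333679/16777216 → NEW=255, ERR=-1690856401/16777216
(3,1): OLD=12749976195/134217728 → NEW=0, ERR=12749976195/134217728
(3,2): OLD=238149081145/1073741824 → NEW=255, ERR=-35655083975/1073741824
(3,3): OLD=724707904511/4294967296 → NEW=255, ERR=-370508755969/4294967296
(3,4): OLD=81562673905711/549755813888 → NEW=255, ERR=-58625058635729/549755813888
(3,5): OLD=758947438548733/4398046511104 → NEW=255, ERR=-362554421782787/4398046511104
(3,6): OLD=8669703123490083/70368744177664 → NEW=0, ERR=8669703123490083/70368744177664
(4,0): OLD=417292271329/2147483648 → NEW=255, ERR=-130316058911/2147483648
(4,1): OLD=4865746053613/34359738368 → NEW=255, ERR=-3895987230227/34359738368
(4,2): OLD=77393536445443/549755813888 → NEW=255, ERR=-62794196095997/549755813888
(4,3): OLD=365036687323665/4398046511104 → NEW=0, ERR=365036687323665/4398046511104
(4,4): OLD=4086300977091427/35184372088832 → NEW=0, ERR=4086300977091427/35184372088832
(4,5): OLD=227978846803416419/1125899906842624 → NEW=255, ERR=-59125629441452701/1125899906842624
(4,6): OLD=3627633027123703205/18014398509481984 → NEW=255, ERR=-966038592794202715/18014398509481984
Row 0: #.#.###
Row 1: ####.#.
Row 2: .#.##.#
Row 3: #.####.
Row 4: ###..##

Answer: #.#.###
####.#.
.#.##.#
#.####.
###..##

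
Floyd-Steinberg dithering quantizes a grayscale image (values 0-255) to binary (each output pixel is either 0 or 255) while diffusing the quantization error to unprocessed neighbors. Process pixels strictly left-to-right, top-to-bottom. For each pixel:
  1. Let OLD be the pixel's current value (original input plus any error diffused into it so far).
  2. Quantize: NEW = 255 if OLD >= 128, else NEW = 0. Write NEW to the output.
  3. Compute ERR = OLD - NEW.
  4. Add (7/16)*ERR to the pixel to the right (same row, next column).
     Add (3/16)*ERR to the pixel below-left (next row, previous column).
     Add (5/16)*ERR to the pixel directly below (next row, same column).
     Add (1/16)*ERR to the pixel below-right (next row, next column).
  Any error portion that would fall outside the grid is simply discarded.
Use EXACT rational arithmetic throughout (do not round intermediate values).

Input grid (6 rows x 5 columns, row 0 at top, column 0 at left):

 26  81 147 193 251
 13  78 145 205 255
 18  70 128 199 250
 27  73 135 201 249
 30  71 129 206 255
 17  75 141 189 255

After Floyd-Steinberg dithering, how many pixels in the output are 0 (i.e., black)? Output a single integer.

Answer: 14

Derivation:
(0,0): OLD=26 → NEW=0, ERR=26
(0,1): OLD=739/8 → NEW=0, ERR=739/8
(0,2): OLD=23989/128 → NEW=255, ERR=-8651/128
(0,3): OLD=334707/2048 → NEW=255, ERR=-187533/2048
(0,4): OLD=6912037/32768 → NEW=255, ERR=-1443803/32768
(1,0): OLD=4921/128 → NEW=0, ERR=4921/128
(1,1): OLD=115343/1024 → NEW=0, ERR=115343/1024
(1,2): OLD=5300667/32768 → NEW=255, ERR=-3055173/32768
(1,3): OLD=16136031/131072 → NEW=0, ERR=16136031/131072
(1,4): OLD=606847805/2097152 → NEW=255, ERR=72074045/2097152
(2,0): OLD=837781/16384 → NEW=0, ERR=837781/16384
(2,1): OLD=58978231/524288 → NEW=0, ERR=58978231/524288
(2,2): OLD=1494863589/8388608 → NEW=255, ERR=-644231451/8388608
(2,3): OLD=27446001887/134217728 → NEW=255, ERR=-6779518753/134217728
(2,4): OLD=529001270873/2147483648 → NEW=255, ERR=-18607059367/2147483648
(3,0): OLD=537472069/8388608 → NEW=0, ERR=537472069/8388608
(3,1): OLD=8387353313/67108864 → NEW=0, ERR=8387353313/67108864
(3,2): OLD=350554593659/2147483648 → NEW=255, ERR=-197053736581/2147483648
(3,3): OLD=595478165763/4294967296 → NEW=255, ERR=-499738494717/4294967296
(3,4): OLD=13209965050479/68719476736 → NEW=255, ERR=-4313501517201/68719476736
(4,0): OLD=78873197419/1073741824 → NEW=0, ERR=78873197419/1073741824
(4,1): OLD=4432174357995/34359738368 → NEW=255, ERR=-4329558925845/34359738368
(4,2): OLD=17147889607205/549755813888 → NEW=0, ERR=17147889607205/549755813888
(4,3): OLD=1458227960228843/8796093022208 → NEW=255, ERR=-784775760434197/8796093022208
(4,4): OLD=26610523799380205/140737488355328 → NEW=255, ERR=-9277535731228435/140737488355328
(5,0): OLD=8976883645601/549755813888 → NEW=0, ERR=8976883645601/549755813888
(5,1): OLD=234003597008675/4398046511104 → NEW=0, ERR=234003597008675/4398046511104
(5,2): OLD=21029173018480187/140737488355328 → NEW=255, ERR=-14858886512128453/140737488355328
(5,3): OLD=58838287728159029/562949953421312 → NEW=0, ERR=58838287728159029/562949953421312
(5,4): OLD=2472927460763708855/9007199254740992 → NEW=255, ERR=176091650804755895/9007199254740992
Output grid:
  Row 0: ..###  (2 black, running=2)
  Row 1: ..#.#  (3 black, running=5)
  Row 2: ..###  (2 black, running=7)
  Row 3: ..###  (2 black, running=9)
  Row 4: .#.##  (2 black, running=11)
  Row 5: ..#.#  (3 black, running=14)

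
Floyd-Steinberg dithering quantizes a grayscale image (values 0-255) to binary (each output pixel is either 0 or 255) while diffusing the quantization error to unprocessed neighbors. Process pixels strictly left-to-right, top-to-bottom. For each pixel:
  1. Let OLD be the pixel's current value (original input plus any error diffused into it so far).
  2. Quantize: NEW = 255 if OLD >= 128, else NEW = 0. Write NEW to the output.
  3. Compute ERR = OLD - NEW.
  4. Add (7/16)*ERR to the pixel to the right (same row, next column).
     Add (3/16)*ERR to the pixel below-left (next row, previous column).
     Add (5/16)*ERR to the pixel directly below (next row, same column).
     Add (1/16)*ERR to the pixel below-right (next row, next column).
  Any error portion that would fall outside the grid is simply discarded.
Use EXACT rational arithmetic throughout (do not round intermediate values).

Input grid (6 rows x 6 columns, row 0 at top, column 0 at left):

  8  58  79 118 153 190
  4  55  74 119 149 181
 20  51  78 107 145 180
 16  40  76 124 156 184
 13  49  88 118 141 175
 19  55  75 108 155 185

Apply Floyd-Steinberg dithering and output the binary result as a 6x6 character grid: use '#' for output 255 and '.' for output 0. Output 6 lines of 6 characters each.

Answer: ...#.#
..#.##
...#.#
..#.##
...#.#
..#.#.

Derivation:
(0,0): OLD=8 → NEW=0, ERR=8
(0,1): OLD=123/2 → NEW=0, ERR=123/2
(0,2): OLD=3389/32 → NEW=0, ERR=3389/32
(0,3): OLD=84139/512 → NEW=255, ERR=-46421/512
(0,4): OLD=928429/8192 → NEW=0, ERR=928429/8192
(0,5): OLD=31402683/131072 → NEW=255, ERR=-2020677/131072
(1,0): OLD=577/32 → NEW=0, ERR=577/32
(1,1): OLD=26231/256 → NEW=0, ERR=26231/256
(1,2): OLD=1136787/8192 → NEW=255, ERR=-952173/8192
(1,3): OLD=2217887/32768 → NEW=0, ERR=2217887/32768
(1,4): OLD=430904997/2097152 → NEW=255, ERR=-103868763/2097152
(1,5): OLD=5422294515/33554432 → NEW=255, ERR=-3134085645/33554432
(2,0): OLD=183693/4096 → NEW=0, ERR=183693/4096
(2,1): OLD=10744527/131072 → NEW=0, ERR=10744527/131072
(2,2): OLD=202660621/2097152 → NEW=0, ERR=202660621/2097152
(2,3): OLD=2581654917/16777216 → NEW=255, ERR=-1696535163/16777216
(2,4): OLD=38654148271/536870912 → NEW=0, ERR=38654148271/536870912
(2,5): OLD=1539450009529/8589934592 → NEW=255, ERR=-650983311431/8589934592
(3,0): OLD=95178893/2097152 → NEW=0, ERR=95178893/2097152
(3,1): OLD=1785012185/16777216 → NEW=0, ERR=1785012185/16777216
(3,2): OLD=18644149379/134217728 → NEW=255, ERR=-15581371261/134217728
(3,3): OLD=525271431809/8589934592 → NEW=0, ERR=525271431809/8589934592
(3,4): OLD=12694066344113/68719476736 → NEW=255, ERR=-4829400223567/68719476736
(3,5): OLD=147412736467263/1099511627776 → NEW=255, ERR=-132962728615617/1099511627776
(4,0): OLD=12651853203/268435456 → NEW=0, ERR=12651853203/268435456
(4,1): OLD=360512015463/4294967296 → NEW=0, ERR=360512015463/4294967296
(4,2): OLD=14645497852645/137438953472 → NEW=0, ERR=14645497852645/137438953472
(4,3): OLD=359093218155705/2199023255552 → NEW=255, ERR=-201657712010055/2199023255552
(4,4): OLD=2113381559533609/35184372088832 → NEW=0, ERR=2113381559533609/35184372088832
(4,5): OLD=89563223272499839/562949953421312 → NEW=255, ERR=-53989014849934721/562949953421312
(5,0): OLD=3399354360613/68719476736 → NEW=0, ERR=3399354360613/68719476736
(5,1): OLD=276633404975893/2199023255552 → NEW=0, ERR=276633404975893/2199023255552
(5,2): OLD=2663255292796071/17592186044416 → NEW=255, ERR=-1822752148530009/17592186044416
(5,3): OLD=29236840058155117/562949953421312 → NEW=0, ERR=29236840058155117/562949953421312
(5,4): OLD=194531608853781257/1125899906842624 → NEW=255, ERR=-92572867391087863/1125899906842624
(5,5): OLD=2212391713922280277/18014398509481984 → NEW=0, ERR=2212391713922280277/18014398509481984
Row 0: ...#.#
Row 1: ..#.##
Row 2: ...#.#
Row 3: ..#.##
Row 4: ...#.#
Row 5: ..#.#.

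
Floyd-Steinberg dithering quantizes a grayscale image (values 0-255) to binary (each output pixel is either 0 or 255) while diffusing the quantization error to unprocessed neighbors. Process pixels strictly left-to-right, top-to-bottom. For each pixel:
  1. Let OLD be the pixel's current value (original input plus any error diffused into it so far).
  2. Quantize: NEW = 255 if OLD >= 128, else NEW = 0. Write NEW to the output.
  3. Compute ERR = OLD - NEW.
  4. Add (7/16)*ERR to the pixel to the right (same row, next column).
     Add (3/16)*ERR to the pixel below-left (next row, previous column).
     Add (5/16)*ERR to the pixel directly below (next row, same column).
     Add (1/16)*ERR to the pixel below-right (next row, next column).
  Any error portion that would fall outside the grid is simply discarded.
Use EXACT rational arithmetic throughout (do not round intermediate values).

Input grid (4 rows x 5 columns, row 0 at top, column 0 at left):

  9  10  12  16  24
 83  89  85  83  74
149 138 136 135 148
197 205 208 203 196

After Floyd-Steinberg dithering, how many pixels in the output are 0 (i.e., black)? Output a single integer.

(0,0): OLD=9 → NEW=0, ERR=9
(0,1): OLD=223/16 → NEW=0, ERR=223/16
(0,2): OLD=4633/256 → NEW=0, ERR=4633/256
(0,3): OLD=97967/4096 → NEW=0, ERR=97967/4096
(0,4): OLD=2258633/65536 → NEW=0, ERR=2258633/65536
(1,0): OLD=22637/256 → NEW=0, ERR=22637/256
(1,1): OLD=278523/2048 → NEW=255, ERR=-243717/2048
(1,2): OLD=2880151/65536 → NEW=0, ERR=2880151/65536
(1,3): OLD=30748043/262144 → NEW=0, ERR=30748043/262144
(1,4): OLD=577057345/4194304 → NEW=255, ERR=-492490175/4194304
(2,0): OLD=5056761/32768 → NEW=255, ERR=-3299079/32768
(2,1): OLD=73957187/1048576 → NEW=0, ERR=73957187/1048576
(2,2): OLD=3274007177/16777216 → NEW=255, ERR=-1004182903/16777216
(2,3): OLD=33876316555/268435456 → NEW=0, ERR=33876316555/268435456
(2,4): OLD=746678515725/4294967296 → NEW=255, ERR=-348538144755/4294967296
(3,0): OLD=2999130473/16777216 → NEW=255, ERR=-1279059607/16777216
(3,1): OLD=23645374517/134217728 → NEW=255, ERR=-10580146123/134217728
(3,2): OLD=785458509143/4294967296 → NEW=255, ERR=-309758151337/4294967296
(3,3): OLD=1648645848127/8589934592 → NEW=255, ERR=-541787472833/8589934592
(3,4): OLD=20744183252891/137438953472 → NEW=255, ERR=-14302749882469/137438953472
Output grid:
  Row 0: .....  (5 black, running=5)
  Row 1: .#..#  (3 black, running=8)
  Row 2: #.#.#  (2 black, running=10)
  Row 3: #####  (0 black, running=10)

Answer: 10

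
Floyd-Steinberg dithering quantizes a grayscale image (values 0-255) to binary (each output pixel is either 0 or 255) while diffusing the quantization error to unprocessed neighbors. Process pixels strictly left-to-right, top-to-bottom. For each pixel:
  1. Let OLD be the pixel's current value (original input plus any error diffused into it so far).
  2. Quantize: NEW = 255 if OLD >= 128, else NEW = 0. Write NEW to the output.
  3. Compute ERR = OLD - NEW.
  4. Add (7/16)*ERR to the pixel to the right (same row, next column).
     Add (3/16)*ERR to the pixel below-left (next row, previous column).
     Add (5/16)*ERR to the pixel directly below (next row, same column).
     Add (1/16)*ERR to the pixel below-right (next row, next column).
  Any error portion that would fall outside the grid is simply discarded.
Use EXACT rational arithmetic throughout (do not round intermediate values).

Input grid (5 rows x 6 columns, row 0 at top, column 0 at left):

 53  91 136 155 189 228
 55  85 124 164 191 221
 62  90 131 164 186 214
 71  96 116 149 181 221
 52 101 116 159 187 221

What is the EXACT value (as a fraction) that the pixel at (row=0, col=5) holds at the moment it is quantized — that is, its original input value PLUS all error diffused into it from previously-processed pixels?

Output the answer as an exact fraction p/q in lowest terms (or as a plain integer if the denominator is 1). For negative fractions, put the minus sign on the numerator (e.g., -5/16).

Answer: 233844291/1048576

Derivation:
(0,0): OLD=53 → NEW=0, ERR=53
(0,1): OLD=1827/16 → NEW=0, ERR=1827/16
(0,2): OLD=47605/256 → NEW=255, ERR=-17675/256
(0,3): OLD=511155/4096 → NEW=0, ERR=511155/4096
(0,4): OLD=15964389/65536 → NEW=255, ERR=-747291/65536
(0,5): OLD=233844291/1048576 → NEW=255, ERR=-33542589/1048576
Target (0,5): original=228, with diffused error = 233844291/1048576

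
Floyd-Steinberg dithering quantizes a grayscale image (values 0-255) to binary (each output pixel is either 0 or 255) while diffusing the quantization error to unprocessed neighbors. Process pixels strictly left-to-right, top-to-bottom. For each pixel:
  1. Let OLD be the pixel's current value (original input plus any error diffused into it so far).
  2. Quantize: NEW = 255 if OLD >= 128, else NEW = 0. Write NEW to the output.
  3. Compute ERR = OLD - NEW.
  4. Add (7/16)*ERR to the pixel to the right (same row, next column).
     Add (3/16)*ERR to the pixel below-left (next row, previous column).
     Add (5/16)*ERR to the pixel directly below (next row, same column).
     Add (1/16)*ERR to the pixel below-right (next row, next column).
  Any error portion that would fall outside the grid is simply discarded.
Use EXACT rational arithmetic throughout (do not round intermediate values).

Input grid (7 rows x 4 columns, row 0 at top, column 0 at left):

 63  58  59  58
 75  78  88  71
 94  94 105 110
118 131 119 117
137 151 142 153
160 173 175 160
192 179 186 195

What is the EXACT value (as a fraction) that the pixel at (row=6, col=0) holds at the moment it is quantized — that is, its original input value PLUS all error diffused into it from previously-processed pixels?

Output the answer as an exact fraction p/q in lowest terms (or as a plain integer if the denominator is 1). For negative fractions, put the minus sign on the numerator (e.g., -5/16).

Answer: 42450828302043967/281474976710656

Derivation:
(0,0): OLD=63 → NEW=0, ERR=63
(0,1): OLD=1369/16 → NEW=0, ERR=1369/16
(0,2): OLD=24687/256 → NEW=0, ERR=24687/256
(0,3): OLD=410377/4096 → NEW=0, ERR=410377/4096
(1,0): OLD=28347/256 → NEW=0, ERR=28347/256
(1,1): OLD=358813/2048 → NEW=255, ERR=-163427/2048
(1,2): OLD=7035745/65536 → NEW=0, ERR=7035745/65536
(1,3): OLD=162849143/1048576 → NEW=255, ERR=-104537737/1048576
(2,0): OLD=3723791/32768 → NEW=0, ERR=3723791/32768
(2,1): OLD=152914965/1048576 → NEW=255, ERR=-114471915/1048576
(2,2): OLD=140734505/2097152 → NEW=0, ERR=140734505/2097152
(2,3): OLD=3855895525/33554432 → NEW=0, ERR=3855895525/33554432
(3,0): OLD=2232102303/16777216 → NEW=255, ERR=-2046087777/16777216
(3,1): OLD=16968886209/268435456 → NEW=0, ERR=16968886209/268435456
(3,2): OLD=783190077247/4294967296 → NEW=255, ERR=-312026583233/4294967296
(3,3): OLD=8611990097721/68719476736 → NEW=0, ERR=8611990097721/68719476736
(4,0): OLD=475630156019/4294967296 → NEW=0, ERR=475630156019/4294967296
(4,1): OLD=6801842377689/34359738368 → NEW=255, ERR=-1959890906151/34359738368
(4,2): OLD=133910056962105/1099511627776 → NEW=0, ERR=133910056962105/1099511627776
(4,3): OLD=4238055266040415/17592186044416 → NEW=255, ERR=-247952175285665/17592186044416
(5,0): OLD=101106463744387/549755813888 → NEW=255, ERR=-39081268797053/549755813888
(5,1): OLD=2706219368368245/17592186044416 → NEW=255, ERR=-1779788072957835/17592186044416
(5,2): OLD=1430159009400689/8796093022208 → NEW=255, ERR=-812844711262351/8796093022208
(5,3): OLD=34558970350997401/281474976710656 → NEW=0, ERR=34558970350997401/281474976710656
(6,0): OLD=42450828302043967/281474976710656 → NEW=255, ERR=-29325290759173313/281474976710656
Target (6,0): original=192, with diffused error = 42450828302043967/281474976710656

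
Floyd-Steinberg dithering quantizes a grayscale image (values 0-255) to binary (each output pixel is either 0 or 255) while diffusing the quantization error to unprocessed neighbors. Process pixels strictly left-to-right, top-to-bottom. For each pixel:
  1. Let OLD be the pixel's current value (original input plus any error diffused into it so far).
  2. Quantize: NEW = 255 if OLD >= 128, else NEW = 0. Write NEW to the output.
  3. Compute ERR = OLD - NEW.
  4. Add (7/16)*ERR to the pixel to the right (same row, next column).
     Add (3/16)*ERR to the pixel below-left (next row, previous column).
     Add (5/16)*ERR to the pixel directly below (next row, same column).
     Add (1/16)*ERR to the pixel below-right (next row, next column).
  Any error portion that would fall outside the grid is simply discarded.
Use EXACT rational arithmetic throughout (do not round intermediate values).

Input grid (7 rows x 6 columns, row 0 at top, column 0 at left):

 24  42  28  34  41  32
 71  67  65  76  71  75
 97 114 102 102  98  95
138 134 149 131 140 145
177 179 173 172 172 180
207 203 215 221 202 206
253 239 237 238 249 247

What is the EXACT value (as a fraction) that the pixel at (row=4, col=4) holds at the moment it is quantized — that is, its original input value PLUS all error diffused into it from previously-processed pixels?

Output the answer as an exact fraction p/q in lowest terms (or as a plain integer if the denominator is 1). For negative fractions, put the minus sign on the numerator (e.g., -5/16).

Answer: 4839896295864963/35184372088832

Derivation:
(0,0): OLD=24 → NEW=0, ERR=24
(0,1): OLD=105/2 → NEW=0, ERR=105/2
(0,2): OLD=1631/32 → NEW=0, ERR=1631/32
(0,3): OLD=28825/512 → NEW=0, ERR=28825/512
(0,4): OLD=537647/8192 → NEW=0, ERR=537647/8192
(0,5): OLD=7957833/131072 → NEW=0, ERR=7957833/131072
(1,0): OLD=2827/32 → NEW=0, ERR=2827/32
(1,1): OLD=34077/256 → NEW=255, ERR=-31203/256
(1,2): OLD=339473/8192 → NEW=0, ERR=339473/8192
(1,3): OLD=4168565/32768 → NEW=0, ERR=4168565/32768
(1,4): OLD=339882071/2097152 → NEW=255, ERR=-194891689/2097152
(1,5): OLD=1926604849/33554432 → NEW=0, ERR=1926604849/33554432
(2,0): OLD=416783/4096 → NEW=0, ERR=416783/4096
(2,1): OLD=17526821/131072 → NEW=255, ERR=-15896539/131072
(2,2): OLD=163838415/2097152 → NEW=0, ERR=163838415/2097152
(2,3): OLD=2702795895/16777216 → NEW=255, ERR=-1575394185/16777216
(2,4): OLD=25014920773/536870912 → NEW=0, ERR=25014920773/536870912
(2,5): OLD=1095384347187/8589934592 → NEW=0, ERR=1095384347187/8589934592
(3,0): OLD=308402639/2097152 → NEW=255, ERR=-226371121/2097152
(3,1): OLD=1172440531/16777216 → NEW=0, ERR=1172440531/16777216
(3,2): OLD=23998281857/134217728 → NEW=255, ERR=-10227238783/134217728
(3,3): OLD=703843072587/8589934592 → NEW=0, ERR=703843072587/8589934592
(3,4): OLD=14324549937435/68719476736 → NEW=255, ERR=-3198916630245/68719476736
(3,5): OLD=184054053362229/1099511627776 → NEW=255, ERR=-96321411720651/1099511627776
(4,0): OLD=41975552465/268435456 → NEW=255, ERR=-26475488815/268435456
(4,1): OLD=586927030573/4294967296 → NEW=255, ERR=-508289629907/4294967296
(4,2): OLD=16099986491031/137438953472 → NEW=0, ERR=16099986491031/137438953472
(4,3): OLD=517573158903859/2199023255552 → NEW=255, ERR=-43177771261901/2199023255552
(4,4): OLD=4839896295864963/35184372088832 → NEW=255, ERR=-4132118586787197/35184372088832
Target (4,4): original=172, with diffused error = 4839896295864963/35184372088832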